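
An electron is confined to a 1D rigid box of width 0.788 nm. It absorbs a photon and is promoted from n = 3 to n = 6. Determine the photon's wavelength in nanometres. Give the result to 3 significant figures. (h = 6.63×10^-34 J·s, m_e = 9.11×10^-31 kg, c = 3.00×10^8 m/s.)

λ = 75.8 nm

E_1 = h²/(8m_eL²) = 9.713×10^-20 J, so ΔE = (6² − 3²)E_1 = 2.623×10^-18 J.
λ = hc/ΔE = (6.63×10^-34·3.00×10^8)/2.623×10^-18 = 7.58×10^-8 m = 75.8 nm.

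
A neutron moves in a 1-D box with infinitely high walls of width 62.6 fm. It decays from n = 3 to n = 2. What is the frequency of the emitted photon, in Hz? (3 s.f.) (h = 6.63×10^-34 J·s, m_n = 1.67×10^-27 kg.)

E_1 = h²/(8m_nL²) = 8.396×10^-15 J and ΔE = (3² − 2²)E_1 = 4.198×10^-14 J.
f = ΔE/h = 4.198×10^-14/6.63×10^-34 = 6.33×10^19 Hz.

f = 6.33×10^19 Hz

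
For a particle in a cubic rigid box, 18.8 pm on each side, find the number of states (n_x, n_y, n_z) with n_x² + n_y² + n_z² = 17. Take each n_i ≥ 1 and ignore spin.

The level has n_x² + n_y² + n_z² = 17. The ordered positive-integer solutions are (2, 2, 3), (2, 3, 2), (3, 2, 2).
That gives 3 states.

degeneracy = 3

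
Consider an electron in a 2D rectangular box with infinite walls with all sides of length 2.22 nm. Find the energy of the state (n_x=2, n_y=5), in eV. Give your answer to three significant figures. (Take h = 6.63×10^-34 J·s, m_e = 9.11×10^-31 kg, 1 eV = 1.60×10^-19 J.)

For a 2D rectangular well E = (h²/8m_e)·Σ n_i²/L_i² = (6.63×10^-34)²/(8·9.11×10^-31) · [2²/(2.22 nm)² + 5²/(2.22 nm)²].
Evaluating gives E = 3.549×10^-19 J = 2.22 eV.

E = 2.22 eV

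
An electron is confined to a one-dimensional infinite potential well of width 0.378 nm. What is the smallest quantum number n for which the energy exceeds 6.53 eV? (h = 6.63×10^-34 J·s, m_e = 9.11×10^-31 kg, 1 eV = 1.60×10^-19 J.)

n = 2

E_1 = h²/(8m_eL²) = 4.221×10^-19 J = 2.638 eV.
Need n² > 6.53/2.638 = 2.475, i.e. n > 1.573.
The smallest integer satisfying this is n = 2.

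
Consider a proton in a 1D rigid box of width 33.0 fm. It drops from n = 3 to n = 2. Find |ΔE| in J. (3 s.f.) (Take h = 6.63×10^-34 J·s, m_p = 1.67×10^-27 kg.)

|ΔE| = 1.51×10^-13 J

E_1 = h²/(8m_pL²) = 3.021×10^-14 J.
|ΔE| = |3² − 2²|·E_1 = 5·3.021×10^-14 J = 1.51×10^-13 J.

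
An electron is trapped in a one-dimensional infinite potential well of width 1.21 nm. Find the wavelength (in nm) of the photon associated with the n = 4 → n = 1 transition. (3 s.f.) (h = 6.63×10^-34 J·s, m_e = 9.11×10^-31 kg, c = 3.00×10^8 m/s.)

λ = 322 nm

E_1 = h²/(8m_eL²) = 4.120×10^-20 J, so ΔE = (4² − 1²)E_1 = 6.180×10^-19 J.
λ = hc/ΔE = (6.63×10^-34·3.00×10^8)/6.180×10^-19 = 3.22×10^-7 m = 322 nm.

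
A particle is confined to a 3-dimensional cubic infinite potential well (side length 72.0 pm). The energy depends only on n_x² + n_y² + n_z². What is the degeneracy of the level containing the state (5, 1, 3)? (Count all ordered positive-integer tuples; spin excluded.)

degeneracy = 6

The level has n_x² + n_y² + n_z² = 35. The ordered positive-integer solutions are (1, 3, 5), (1, 5, 3), (3, 1, 5), (3, 5, 1), (5, 1, 3), (5, 3, 1).
That gives 6 states.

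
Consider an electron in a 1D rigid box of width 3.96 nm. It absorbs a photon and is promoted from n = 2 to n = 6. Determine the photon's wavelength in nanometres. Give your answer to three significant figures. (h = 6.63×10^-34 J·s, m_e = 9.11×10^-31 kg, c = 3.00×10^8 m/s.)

λ = 1.62×10^3 nm

E_1 = h²/(8m_eL²) = 3.846×10^-21 J, so ΔE = (6² − 2²)E_1 = 1.231×10^-19 J.
λ = hc/ΔE = (6.63×10^-34·3.00×10^8)/1.231×10^-19 = 1.62×10^-6 m = 1.62×10^3 nm.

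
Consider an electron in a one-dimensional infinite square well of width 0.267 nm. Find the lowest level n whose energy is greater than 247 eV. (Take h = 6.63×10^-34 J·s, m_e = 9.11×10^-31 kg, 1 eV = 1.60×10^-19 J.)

E_1 = h²/(8m_eL²) = 8.461×10^-19 J = 5.288 eV.
Need n² > 247/5.288 = 46.71, i.e. n > 6.834.
The smallest integer satisfying this is n = 7.

n = 7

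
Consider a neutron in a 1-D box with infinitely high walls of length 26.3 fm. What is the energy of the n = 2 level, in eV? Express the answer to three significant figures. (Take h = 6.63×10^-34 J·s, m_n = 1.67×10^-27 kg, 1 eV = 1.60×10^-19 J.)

For an infinite well E_n = n²h²/(8m_nL²), so E_1 = h²/(8m_nL²) = (6.63×10^-34)²/(8·1.67×10^-27·(2.63×10^-14 m)²) = 4.757×10^-14 J.
Then E_2 = 2²·E_1 = 4·4.757×10^-14 J = 1.903×10^-13 J.
Converting, E_2 = 1.903×10^-13 J / (1.60×10^-19 J/eV) = 1.19×10^6 eV.

E_2 = 1.19×10^6 eV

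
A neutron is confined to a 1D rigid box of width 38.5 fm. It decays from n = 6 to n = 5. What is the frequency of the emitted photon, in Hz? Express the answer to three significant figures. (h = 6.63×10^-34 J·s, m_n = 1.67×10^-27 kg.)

E_1 = h²/(8m_nL²) = 2.220×10^-14 J and ΔE = (6² − 5²)E_1 = 2.442×10^-13 J.
f = ΔE/h = 2.442×10^-13/6.63×10^-34 = 3.68×10^20 Hz.

f = 3.68×10^20 Hz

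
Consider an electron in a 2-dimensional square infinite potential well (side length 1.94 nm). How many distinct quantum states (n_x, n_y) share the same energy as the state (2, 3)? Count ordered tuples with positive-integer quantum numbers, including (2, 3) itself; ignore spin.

The level has n_x² + n_y² = 13. The ordered positive-integer solutions are (2, 3), (3, 2).
That gives 2 states.

degeneracy = 2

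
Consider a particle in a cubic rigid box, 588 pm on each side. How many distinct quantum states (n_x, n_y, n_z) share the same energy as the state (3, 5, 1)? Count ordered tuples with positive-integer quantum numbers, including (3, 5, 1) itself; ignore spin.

degeneracy = 6

The level has n_x² + n_y² + n_z² = 35. The ordered positive-integer solutions are (1, 3, 5), (1, 5, 3), (3, 1, 5), (3, 5, 1), (5, 1, 3), (5, 3, 1).
That gives 6 states.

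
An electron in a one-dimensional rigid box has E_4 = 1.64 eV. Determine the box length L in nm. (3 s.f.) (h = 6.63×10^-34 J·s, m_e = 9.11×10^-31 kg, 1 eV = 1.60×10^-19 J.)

From E_n = n²h²/(8m_eL²), L = n·h/√(8m_eE_n).
E_4 = 1.64 eV = 2.624×10^-19 J, so L = 4·6.63×10^-34/√(8·9.11×10^-31·2.624×10^-19) = 1.92×10^-9 m = 1.92 nm.

L = 1.92 nm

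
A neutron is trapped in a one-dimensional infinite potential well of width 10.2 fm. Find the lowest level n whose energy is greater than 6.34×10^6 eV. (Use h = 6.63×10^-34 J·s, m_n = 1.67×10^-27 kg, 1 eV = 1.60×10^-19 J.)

E_1 = h²/(8m_nL²) = 3.162×10^-13 J = 1.976×10^6 eV.
Need n² > 6.34×10^6/1.976×10^6 = 3.209, i.e. n > 1.791.
The smallest integer satisfying this is n = 2.

n = 2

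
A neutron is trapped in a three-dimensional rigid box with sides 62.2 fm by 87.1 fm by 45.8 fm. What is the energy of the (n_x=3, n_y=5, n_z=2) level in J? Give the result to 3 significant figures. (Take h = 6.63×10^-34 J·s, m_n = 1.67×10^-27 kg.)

E = 2.48×10^-13 J

For a 3D rectangular well E = (h²/8m_n)·Σ n_i²/L_i² = (6.63×10^-34)²/(8·1.67×10^-27) · [3²/(62.2 fm)² + 5²/(87.1 fm)² + 2²/(45.8 fm)²].
Evaluating gives E = 2.48×10^-13 J.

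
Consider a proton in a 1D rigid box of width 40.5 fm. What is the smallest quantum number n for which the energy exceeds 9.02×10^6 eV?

n = 9

E_1 = h²/(8m_pL²) = 2.000×10^-14 J = 1.248×10^5 eV.
Need n² > 9.02×10^6/1.248×10^5 = 72.28, i.e. n > 8.502.
The smallest integer satisfying this is n = 9.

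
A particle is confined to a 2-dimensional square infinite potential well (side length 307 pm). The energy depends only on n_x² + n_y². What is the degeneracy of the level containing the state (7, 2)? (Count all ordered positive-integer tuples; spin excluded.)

degeneracy = 2

The level has n_x² + n_y² = 53. The ordered positive-integer solutions are (2, 7), (7, 2).
That gives 2 states.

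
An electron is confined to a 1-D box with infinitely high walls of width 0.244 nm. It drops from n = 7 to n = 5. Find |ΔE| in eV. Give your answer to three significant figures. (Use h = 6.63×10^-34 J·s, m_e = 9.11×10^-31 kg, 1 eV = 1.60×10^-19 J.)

|ΔE| = 152 eV

E_1 = h²/(8m_eL²) = 1.013×10^-18 J.
|ΔE| = |7² − 5²|·E_1 = 24·1.013×10^-18 J = 2.431×10^-17 J = 152 eV.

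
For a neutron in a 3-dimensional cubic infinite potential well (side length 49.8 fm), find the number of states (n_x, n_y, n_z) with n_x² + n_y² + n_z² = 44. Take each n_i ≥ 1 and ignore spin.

degeneracy = 3

The level has n_x² + n_y² + n_z² = 44. The ordered positive-integer solutions are (2, 2, 6), (2, 6, 2), (6, 2, 2).
That gives 3 states.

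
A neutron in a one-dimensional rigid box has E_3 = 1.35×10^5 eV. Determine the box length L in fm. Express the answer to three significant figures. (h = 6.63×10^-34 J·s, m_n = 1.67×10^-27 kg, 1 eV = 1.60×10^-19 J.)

L = 117 fm

From E_n = n²h²/(8m_nL²), L = n·h/√(8m_nE_n).
E_3 = 1.35×10^5 eV = 2.160×10^-14 J, so L = 3·6.63×10^-34/√(8·1.67×10^-27·2.160×10^-14) = 1.17×10^-13 m = 117 fm.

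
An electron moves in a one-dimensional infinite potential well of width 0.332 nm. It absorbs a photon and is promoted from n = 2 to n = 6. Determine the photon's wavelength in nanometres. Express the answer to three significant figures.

λ = 11.4 nm

E_1 = h²/(8m_eL²) = 5.466×10^-19 J, so ΔE = (6² − 2²)E_1 = 1.749×10^-17 J.
λ = hc/ΔE = (6.626×10^-34·2.998×10^8)/1.749×10^-17 = 1.14×10^-8 m = 11.4 nm.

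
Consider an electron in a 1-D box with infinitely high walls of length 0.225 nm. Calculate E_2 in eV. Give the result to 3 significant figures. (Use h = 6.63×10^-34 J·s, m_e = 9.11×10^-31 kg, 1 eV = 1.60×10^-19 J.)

For an infinite well E_n = n²h²/(8m_eL²), so E_1 = h²/(8m_eL²) = (6.63×10^-34)²/(8·9.11×10^-31·(2.25×10^-10 m)²) = 1.191×10^-18 J.
Then E_2 = 2²·E_1 = 4·1.191×10^-18 J = 4.764×10^-18 J.
Converting, E_2 = 4.764×10^-18 J / (1.60×10^-19 J/eV) = 29.8 eV.

E_2 = 29.8 eV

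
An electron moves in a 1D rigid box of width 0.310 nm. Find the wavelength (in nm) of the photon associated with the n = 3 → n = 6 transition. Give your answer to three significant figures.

λ = 11.7 nm

E_1 = h²/(8m_eL²) = 6.269×10^-19 J, so ΔE = (6² − 3²)E_1 = 1.693×10^-17 J.
λ = hc/ΔE = (6.626×10^-34·2.998×10^8)/1.693×10^-17 = 1.17×10^-8 m = 11.7 nm.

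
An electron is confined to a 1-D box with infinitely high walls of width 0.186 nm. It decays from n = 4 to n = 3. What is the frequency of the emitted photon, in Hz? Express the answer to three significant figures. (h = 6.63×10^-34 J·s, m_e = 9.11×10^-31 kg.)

f = 1.84×10^16 Hz

E_1 = h²/(8m_eL²) = 1.743×10^-18 J and ΔE = (4² − 3²)E_1 = 1.220×10^-17 J.
f = ΔE/h = 1.220×10^-17/6.63×10^-34 = 1.84×10^16 Hz.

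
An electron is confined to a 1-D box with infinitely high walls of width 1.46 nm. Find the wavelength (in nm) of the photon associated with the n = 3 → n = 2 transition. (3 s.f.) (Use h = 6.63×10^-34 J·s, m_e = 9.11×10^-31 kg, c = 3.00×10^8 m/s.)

E_1 = h²/(8m_eL²) = 2.830×10^-20 J, so ΔE = (3² − 2²)E_1 = 1.415×10^-19 J.
λ = hc/ΔE = (6.63×10^-34·3.00×10^8)/1.415×10^-19 = 1.41×10^-6 m = 1.41×10^3 nm.

λ = 1.41×10^3 nm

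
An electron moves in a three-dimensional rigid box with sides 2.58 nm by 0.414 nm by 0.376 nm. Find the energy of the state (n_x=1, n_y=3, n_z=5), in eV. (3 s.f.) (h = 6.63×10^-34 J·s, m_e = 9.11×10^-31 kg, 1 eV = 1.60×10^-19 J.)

E = 86.5 eV

For a 3D rectangular well E = (h²/8m_e)·Σ n_i²/L_i² = (6.63×10^-34)²/(8·9.11×10^-31) · [1²/(2.58 nm)² + 3²/(0.414 nm)² + 5²/(0.376 nm)²].
Evaluating gives E = 1.384×10^-17 J = 86.5 eV.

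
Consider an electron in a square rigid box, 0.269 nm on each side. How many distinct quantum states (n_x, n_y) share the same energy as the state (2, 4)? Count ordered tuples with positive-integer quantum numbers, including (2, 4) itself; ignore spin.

The level has n_x² + n_y² = 20. The ordered positive-integer solutions are (2, 4), (4, 2).
That gives 2 states.

degeneracy = 2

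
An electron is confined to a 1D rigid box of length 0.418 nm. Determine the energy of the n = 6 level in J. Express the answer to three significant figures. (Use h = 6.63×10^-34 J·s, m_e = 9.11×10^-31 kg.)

For an infinite well E_n = n²h²/(8m_eL²), so E_1 = h²/(8m_eL²) = (6.63×10^-34)²/(8·9.11×10^-31·(4.18×10^-10 m)²) = 3.452×10^-19 J.
Then E_6 = 6²·E_1 = 36·3.452×10^-19 J = 1.24×10^-17 J.

E_6 = 1.24×10^-17 J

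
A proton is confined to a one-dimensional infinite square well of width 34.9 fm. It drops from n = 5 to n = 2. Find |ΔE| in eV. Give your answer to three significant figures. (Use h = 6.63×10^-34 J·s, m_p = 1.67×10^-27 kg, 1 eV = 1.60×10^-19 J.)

E_1 = h²/(8m_pL²) = 2.701×10^-14 J.
|ΔE| = |5² − 2²|·E_1 = 21·2.701×10^-14 J = 5.672×10^-13 J = 3.55×10^6 eV.

|ΔE| = 3.55×10^6 eV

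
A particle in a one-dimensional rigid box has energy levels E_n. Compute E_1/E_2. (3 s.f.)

0.250

E_n ∝ n², so E_1/E_2 = 1²/2² = 1/4 = 0.250.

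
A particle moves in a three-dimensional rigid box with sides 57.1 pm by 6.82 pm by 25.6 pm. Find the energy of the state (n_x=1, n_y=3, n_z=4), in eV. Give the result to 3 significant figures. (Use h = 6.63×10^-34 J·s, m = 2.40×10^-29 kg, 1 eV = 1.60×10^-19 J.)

For a 3D rectangular well E = (h²/8m)·Σ n_i²/L_i² = (6.63×10^-34)²/(8·2.40×10^-29) · [1²/(57.1 pm)² + 3²/(6.82 pm)² + 4²/(25.6 pm)²].
Evaluating gives E = 4.996×10^-16 J = 3.12×10^3 eV.

E = 3.12×10^3 eV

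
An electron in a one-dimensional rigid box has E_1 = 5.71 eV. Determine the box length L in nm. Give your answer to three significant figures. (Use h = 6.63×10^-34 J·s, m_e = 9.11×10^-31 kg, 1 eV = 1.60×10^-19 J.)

L = 0.257 nm

From E_n = n²h²/(8m_eL²), L = n·h/√(8m_eE_n).
E_1 = 5.71 eV = 9.136×10^-19 J, so L = 1·6.63×10^-34/√(8·9.11×10^-31·9.136×10^-19) = 2.57×10^-10 m = 0.257 nm.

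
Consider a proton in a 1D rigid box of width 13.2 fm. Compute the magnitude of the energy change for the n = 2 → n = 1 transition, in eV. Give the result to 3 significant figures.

|ΔE| = 3.53×10^6 eV

E_1 = h²/(8m_pL²) = 1.883×10^-13 J.
|ΔE| = |2² − 1²|·E_1 = 3·1.883×10^-13 J = 5.649×10^-13 J = 3.53×10^6 eV.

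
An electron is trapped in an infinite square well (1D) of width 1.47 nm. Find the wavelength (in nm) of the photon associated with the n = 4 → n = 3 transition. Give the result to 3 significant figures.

E_1 = h²/(8m_eL²) = 2.788×10^-20 J, so ΔE = (4² − 3²)E_1 = 1.952×10^-19 J.
λ = hc/ΔE = (6.626×10^-34·2.998×10^8)/1.952×10^-19 = 1.02×10^-6 m = 1.02×10^3 nm.

λ = 1.02×10^3 nm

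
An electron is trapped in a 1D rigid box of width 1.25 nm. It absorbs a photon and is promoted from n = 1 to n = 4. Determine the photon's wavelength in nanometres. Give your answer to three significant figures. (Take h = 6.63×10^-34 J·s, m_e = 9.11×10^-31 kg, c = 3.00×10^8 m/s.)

E_1 = h²/(8m_eL²) = 3.860×10^-20 J, so ΔE = (4² − 1²)E_1 = 5.790×10^-19 J.
λ = hc/ΔE = (6.63×10^-34·3.00×10^8)/5.790×10^-19 = 3.44×10^-7 m = 344 nm.

λ = 344 nm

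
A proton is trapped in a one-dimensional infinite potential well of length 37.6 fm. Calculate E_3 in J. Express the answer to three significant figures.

For an infinite well E_n = n²h²/(8m_pL²), so E_1 = h²/(8m_pL²) = (6.626×10^-34)²/(8·1.673×10^-27·(3.76×10^-14 m)²) = 2.320×10^-14 J.
Then E_3 = 3²·E_1 = 9·2.320×10^-14 J = 2.09×10^-13 J.

E_3 = 2.09×10^-13 J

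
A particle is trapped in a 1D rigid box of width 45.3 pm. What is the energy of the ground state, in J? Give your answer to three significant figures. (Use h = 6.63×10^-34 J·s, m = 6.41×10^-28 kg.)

For an infinite well E_n = n²h²/(8mL²), so E_1 = h²/(8mL²) = (6.63×10^-34)²/(8·6.41×10^-28·(4.53×10^-11 m)²) = 4.177×10^-20 J.

E_1 = 4.18×10^-20 J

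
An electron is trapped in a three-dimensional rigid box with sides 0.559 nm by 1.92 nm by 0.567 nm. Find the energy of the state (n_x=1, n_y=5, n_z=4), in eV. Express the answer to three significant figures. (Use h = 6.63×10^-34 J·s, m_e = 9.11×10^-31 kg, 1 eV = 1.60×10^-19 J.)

For a 3D rectangular well E = (h²/8m_e)·Σ n_i²/L_i² = (6.63×10^-34)²/(8·9.11×10^-31) · [1²/(0.559 nm)² + 5²/(1.92 nm)² + 4²/(0.567 nm)²].
Evaluating gives E = 3.604×10^-18 J = 22.5 eV.

E = 22.5 eV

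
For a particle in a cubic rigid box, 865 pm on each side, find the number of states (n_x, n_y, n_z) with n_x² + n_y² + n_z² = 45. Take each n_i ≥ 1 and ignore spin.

The level has n_x² + n_y² + n_z² = 45. The ordered positive-integer solutions are (2, 4, 5), (2, 5, 4), (4, 2, 5), (4, 5, 2), (5, 2, 4), (5, 4, 2).
That gives 6 states.

degeneracy = 6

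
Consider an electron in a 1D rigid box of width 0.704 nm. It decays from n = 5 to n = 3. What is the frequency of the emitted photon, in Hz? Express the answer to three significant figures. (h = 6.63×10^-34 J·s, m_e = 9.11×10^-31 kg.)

E_1 = h²/(8m_eL²) = 1.217×10^-19 J and ΔE = (5² − 3²)E_1 = 1.947×10^-18 J.
f = ΔE/h = 1.947×10^-18/6.63×10^-34 = 2.94×10^15 Hz.

f = 2.94×10^15 Hz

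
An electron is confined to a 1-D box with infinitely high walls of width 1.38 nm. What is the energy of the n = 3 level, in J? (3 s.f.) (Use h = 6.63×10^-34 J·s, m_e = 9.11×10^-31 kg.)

For an infinite well E_n = n²h²/(8m_eL²), so E_1 = h²/(8m_eL²) = (6.63×10^-34)²/(8·9.11×10^-31·(1.38×10^-9 m)²) = 3.167×10^-20 J.
Then E_3 = 3²·E_1 = 9·3.167×10^-20 J = 2.85×10^-19 J.

E_3 = 2.85×10^-19 J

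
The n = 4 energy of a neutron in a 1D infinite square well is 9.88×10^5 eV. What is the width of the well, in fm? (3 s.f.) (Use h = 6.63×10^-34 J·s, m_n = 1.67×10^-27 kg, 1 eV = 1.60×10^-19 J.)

From E_n = n²h²/(8m_nL²), L = n·h/√(8m_nE_n).
E_4 = 9.88×10^5 eV = 1.581×10^-13 J, so L = 4·6.63×10^-34/√(8·1.67×10^-27·1.581×10^-13) = 5.77×10^-14 m = 57.7 fm.

L = 57.7 fm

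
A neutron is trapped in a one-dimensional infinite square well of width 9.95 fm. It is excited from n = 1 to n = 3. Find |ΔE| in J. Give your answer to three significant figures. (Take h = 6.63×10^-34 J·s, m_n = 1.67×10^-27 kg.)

E_1 = h²/(8m_nL²) = 3.323×10^-13 J.
|ΔE| = |1² − 3²|·E_1 = 8·3.323×10^-13 J = 2.66×10^-12 J.

|ΔE| = 2.66×10^-12 J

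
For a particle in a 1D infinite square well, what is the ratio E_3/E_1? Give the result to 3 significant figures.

9.00

E_n ∝ n², so E_3/E_1 = 3²/1² = 9/1 = 9.00.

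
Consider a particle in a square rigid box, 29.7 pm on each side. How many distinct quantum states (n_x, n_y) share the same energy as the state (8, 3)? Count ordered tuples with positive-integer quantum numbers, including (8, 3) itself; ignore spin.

The level has n_x² + n_y² = 73. The ordered positive-integer solutions are (3, 8), (8, 3).
That gives 2 states.

degeneracy = 2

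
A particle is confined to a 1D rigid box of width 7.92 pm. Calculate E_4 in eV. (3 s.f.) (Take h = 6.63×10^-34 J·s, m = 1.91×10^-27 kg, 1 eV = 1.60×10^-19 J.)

E_4 = 45.9 eV

For an infinite well E_n = n²h²/(8mL²), so E_1 = h²/(8mL²) = (6.63×10^-34)²/(8·1.91×10^-27·(7.92×10^-12 m)²) = 4.586×10^-19 J.
Then E_4 = 4²·E_1 = 16·4.586×10^-19 J = 7.338×10^-18 J.
Converting, E_4 = 7.338×10^-18 J / (1.60×10^-19 J/eV) = 45.9 eV.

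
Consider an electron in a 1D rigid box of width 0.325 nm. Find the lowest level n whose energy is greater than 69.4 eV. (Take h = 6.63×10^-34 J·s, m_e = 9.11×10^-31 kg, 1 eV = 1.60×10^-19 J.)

n = 5

E_1 = h²/(8m_eL²) = 5.710×10^-19 J = 3.569 eV.
Need n² > 69.4/3.569 = 19.45, i.e. n > 4.410.
The smallest integer satisfying this is n = 5.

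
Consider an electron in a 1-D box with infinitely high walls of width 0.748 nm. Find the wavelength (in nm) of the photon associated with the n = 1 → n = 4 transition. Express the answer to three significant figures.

λ = 123 nm

E_1 = h²/(8m_eL²) = 1.077×10^-19 J, so ΔE = (4² − 1²)E_1 = 1.615×10^-18 J.
λ = hc/ΔE = (6.626×10^-34·2.998×10^8)/1.615×10^-18 = 1.23×10^-7 m = 123 nm.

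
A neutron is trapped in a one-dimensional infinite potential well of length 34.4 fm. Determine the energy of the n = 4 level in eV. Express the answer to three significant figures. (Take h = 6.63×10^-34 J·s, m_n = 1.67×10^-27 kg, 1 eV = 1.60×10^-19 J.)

For an infinite well E_n = n²h²/(8m_nL²), so E_1 = h²/(8m_nL²) = (6.63×10^-34)²/(8·1.67×10^-27·(3.44×10^-14 m)²) = 2.780×10^-14 J.
Then E_4 = 4²·E_1 = 16·2.780×10^-14 J = 4.448×10^-13 J.
Converting, E_4 = 4.448×10^-13 J / (1.60×10^-19 J/eV) = 2.78×10^6 eV.

E_4 = 2.78×10^6 eV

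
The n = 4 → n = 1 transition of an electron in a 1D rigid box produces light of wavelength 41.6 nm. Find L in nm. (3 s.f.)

L = 0.435 nm

The photon carries ΔE = hc/λ = 6.626×10^-34·2.998×10^8/4.16×10^-8 m = 4.775×10^-18 J.
Since ΔE = (4² − 1²)E_1, E_1 = 3.183×10^-19 J, and L = h/√(8m_eE_1) = 4.35×10^-10 m = 0.435 nm.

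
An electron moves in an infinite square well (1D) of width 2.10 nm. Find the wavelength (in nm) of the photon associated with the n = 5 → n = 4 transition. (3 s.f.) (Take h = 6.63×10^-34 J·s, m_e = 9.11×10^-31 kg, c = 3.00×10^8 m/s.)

λ = 1.62×10^3 nm

E_1 = h²/(8m_eL²) = 1.368×10^-20 J, so ΔE = (5² − 4²)E_1 = 1.231×10^-19 J.
λ = hc/ΔE = (6.63×10^-34·3.00×10^8)/1.231×10^-19 = 1.62×10^-6 m = 1.62×10^3 nm.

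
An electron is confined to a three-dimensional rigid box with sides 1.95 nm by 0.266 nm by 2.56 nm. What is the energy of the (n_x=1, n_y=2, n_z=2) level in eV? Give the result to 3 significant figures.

E = 21.6 eV

For a 3D rectangular well E = (h²/8m_e)·Σ n_i²/L_i² = (6.626×10^-34)²/(8·9.109×10^-31) · [1²/(1.95 nm)² + 2²/(0.266 nm)² + 2²/(2.56 nm)²].
Evaluating gives E = 3.459×10^-18 J = 21.6 eV.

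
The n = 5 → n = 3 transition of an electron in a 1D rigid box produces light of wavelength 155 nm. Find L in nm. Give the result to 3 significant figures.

L = 0.867 nm

The photon carries ΔE = hc/λ = 6.626×10^-34·2.998×10^8/1.55×10^-7 m = 1.282×10^-18 J.
Since ΔE = (5² − 3²)E_1, E_1 = 8.012×10^-20 J, and L = h/√(8m_eE_1) = 8.67×10^-10 m = 0.867 nm.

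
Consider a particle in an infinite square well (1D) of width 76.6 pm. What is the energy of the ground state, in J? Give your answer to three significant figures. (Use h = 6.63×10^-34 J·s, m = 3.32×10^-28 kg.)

For an infinite well E_n = n²h²/(8mL²), so E_1 = h²/(8mL²) = (6.63×10^-34)²/(8·3.32×10^-28·(7.66×10^-11 m)²) = 2.821×10^-20 J.

E_1 = 2.82×10^-20 J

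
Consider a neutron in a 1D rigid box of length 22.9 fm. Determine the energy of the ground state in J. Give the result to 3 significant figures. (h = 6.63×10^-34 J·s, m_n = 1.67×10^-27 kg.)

For an infinite well E_n = n²h²/(8m_nL²), so E_1 = h²/(8m_nL²) = (6.63×10^-34)²/(8·1.67×10^-27·(2.29×10^-14 m)²) = 6.274×10^-14 J.

E_1 = 6.27×10^-14 J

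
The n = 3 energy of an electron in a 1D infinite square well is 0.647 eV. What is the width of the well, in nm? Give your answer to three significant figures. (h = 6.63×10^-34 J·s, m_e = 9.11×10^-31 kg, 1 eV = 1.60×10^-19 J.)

From E_n = n²h²/(8m_eL²), L = n·h/√(8m_eE_n).
E_3 = 0.647 eV = 1.035×10^-19 J, so L = 3·6.63×10^-34/√(8·9.11×10^-31·1.035×10^-19) = 2.29×10^-9 m = 2.29 nm.

L = 2.29 nm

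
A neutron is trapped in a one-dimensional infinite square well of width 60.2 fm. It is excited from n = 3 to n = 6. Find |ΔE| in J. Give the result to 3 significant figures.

|ΔE| = 2.44×10^-13 J

E_1 = h²/(8m_nL²) = 9.041×10^-15 J.
|ΔE| = |3² − 6²|·E_1 = 27·9.041×10^-15 J = 2.44×10^-13 J.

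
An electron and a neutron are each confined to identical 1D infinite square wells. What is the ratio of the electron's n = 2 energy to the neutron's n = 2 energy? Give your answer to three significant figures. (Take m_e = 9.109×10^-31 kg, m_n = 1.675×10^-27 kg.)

E_n ∝ 1/m at fixed n and L, so the ratio is m_n/m_e = 1.675×10^-27/9.109×10^-31 = 1.84×10^3.

1.84×10^3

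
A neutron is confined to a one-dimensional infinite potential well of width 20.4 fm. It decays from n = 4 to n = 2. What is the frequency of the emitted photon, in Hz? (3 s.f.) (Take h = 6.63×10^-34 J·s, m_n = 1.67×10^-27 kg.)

E_1 = h²/(8m_nL²) = 7.906×10^-14 J and ΔE = (4² − 2²)E_1 = 9.487×10^-13 J.
f = ΔE/h = 9.487×10^-13/6.63×10^-34 = 1.43×10^21 Hz.

f = 1.43×10^21 Hz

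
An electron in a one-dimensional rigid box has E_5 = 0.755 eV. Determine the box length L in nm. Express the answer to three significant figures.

From E_n = n²h²/(8m_eL²), L = n·h/√(8m_eE_n).
E_5 = 0.755 eV = 1.210×10^-19 J, so L = 5·6.626×10^-34/√(8·9.109×10^-31·1.210×10^-19) = 3.53×10^-9 m = 3.53 nm.

L = 3.53 nm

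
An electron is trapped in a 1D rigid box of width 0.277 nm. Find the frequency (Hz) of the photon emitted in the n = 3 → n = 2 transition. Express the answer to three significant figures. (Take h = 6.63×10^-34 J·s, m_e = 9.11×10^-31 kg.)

E_1 = h²/(8m_eL²) = 7.861×10^-19 J and ΔE = (3² − 2²)E_1 = 3.931×10^-18 J.
f = ΔE/h = 3.931×10^-18/6.63×10^-34 = 5.93×10^15 Hz.

f = 5.93×10^15 Hz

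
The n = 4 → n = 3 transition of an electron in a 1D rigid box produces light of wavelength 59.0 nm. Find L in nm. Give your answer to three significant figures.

L = 0.354 nm

The photon carries ΔE = hc/λ = 6.626×10^-34·2.998×10^8/5.90×10^-8 m = 3.367×10^-18 J.
Since ΔE = (4² − 3²)E_1, E_1 = 4.810×10^-19 J, and L = h/√(8m_eE_1) = 3.54×10^-10 m = 0.354 nm.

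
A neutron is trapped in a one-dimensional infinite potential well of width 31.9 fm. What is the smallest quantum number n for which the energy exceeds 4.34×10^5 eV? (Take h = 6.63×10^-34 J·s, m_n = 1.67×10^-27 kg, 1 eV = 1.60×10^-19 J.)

E_1 = h²/(8m_nL²) = 3.233×10^-14 J = 2.021×10^5 eV.
Need n² > 4.34×10^5/2.021×10^5 = 2.147, i.e. n > 1.465.
The smallest integer satisfying this is n = 2.

n = 2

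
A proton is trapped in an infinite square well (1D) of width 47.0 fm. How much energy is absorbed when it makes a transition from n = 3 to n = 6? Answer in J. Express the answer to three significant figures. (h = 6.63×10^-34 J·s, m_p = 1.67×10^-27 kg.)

|ΔE| = 4.02×10^-13 J

E_1 = h²/(8m_pL²) = 1.489×10^-14 J.
|ΔE| = |3² − 6²|·E_1 = 27·1.489×10^-14 J = 4.02×10^-13 J.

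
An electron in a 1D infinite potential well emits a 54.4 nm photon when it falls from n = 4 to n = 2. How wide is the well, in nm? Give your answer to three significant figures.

L = 0.445 nm

The photon carries ΔE = hc/λ = 6.626×10^-34·2.998×10^8/5.44×10^-8 m = 3.652×10^-18 J.
Since ΔE = (4² − 2²)E_1, E_1 = 3.043×10^-19 J, and L = h/√(8m_eE_1) = 4.45×10^-10 m = 0.445 nm.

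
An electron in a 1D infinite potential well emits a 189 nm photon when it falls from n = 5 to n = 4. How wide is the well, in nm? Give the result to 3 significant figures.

L = 0.718 nm

The photon carries ΔE = hc/λ = 6.626×10^-34·2.998×10^8/1.89×10^-7 m = 1.051×10^-18 J.
Since ΔE = (5² − 4²)E_1, E_1 = 1.168×10^-19 J, and L = h/√(8m_eE_1) = 7.18×10^-10 m = 0.718 nm.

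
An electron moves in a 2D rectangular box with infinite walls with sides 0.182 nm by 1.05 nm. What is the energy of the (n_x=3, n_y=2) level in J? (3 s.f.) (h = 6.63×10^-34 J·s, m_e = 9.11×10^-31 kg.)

E = 1.66×10^-17 J

For a 2D rectangular well E = (h²/8m_e)·Σ n_i²/L_i² = (6.63×10^-34)²/(8·9.11×10^-31) · [3²/(0.182 nm)² + 2²/(1.05 nm)²].
Evaluating gives E = 1.66×10^-17 J.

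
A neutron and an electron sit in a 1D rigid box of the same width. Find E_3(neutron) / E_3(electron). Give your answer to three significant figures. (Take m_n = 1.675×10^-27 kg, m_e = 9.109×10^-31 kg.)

5.44×10^-4

E_n ∝ 1/m at fixed n and L, so the ratio is m_e/m_n = 9.109×10^-31/1.675×10^-27 = 5.44×10^-4.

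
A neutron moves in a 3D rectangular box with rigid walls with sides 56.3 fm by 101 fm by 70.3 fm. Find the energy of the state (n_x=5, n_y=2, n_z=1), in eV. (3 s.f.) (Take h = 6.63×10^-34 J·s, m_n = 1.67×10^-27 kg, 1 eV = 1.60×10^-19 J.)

For a 3D rectangular well E = (h²/8m_n)·Σ n_i²/L_i² = (6.63×10^-34)²/(8·1.67×10^-27) · [5²/(56.3 fm)² + 2²/(101 fm)² + 1²/(70.3 fm)²].
Evaluating gives E = 2.791×10^-13 J = 1.74×10^6 eV.

E = 1.74×10^6 eV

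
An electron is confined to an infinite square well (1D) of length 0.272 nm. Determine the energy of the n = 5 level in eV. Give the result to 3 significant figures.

For an infinite well E_n = n²h²/(8m_eL²), so E_1 = h²/(8m_eL²) = (6.626×10^-34)²/(8·9.109×10^-31·(2.72×10^-10 m)²) = 8.143×10^-19 J.
Then E_5 = 5²·E_1 = 25·8.143×10^-19 J = 2.036×10^-17 J.
Converting, E_5 = 2.036×10^-17 J / (1.602×10^-19 J/eV) = 127 eV.

E_5 = 127 eV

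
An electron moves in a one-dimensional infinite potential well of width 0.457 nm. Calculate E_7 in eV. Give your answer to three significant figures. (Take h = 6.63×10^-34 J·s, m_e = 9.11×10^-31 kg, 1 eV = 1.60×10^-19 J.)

E_7 = 88.4 eV

For an infinite well E_n = n²h²/(8m_eL²), so E_1 = h²/(8m_eL²) = (6.63×10^-34)²/(8·9.11×10^-31·(4.57×10^-10 m)²) = 2.888×10^-19 J.
Then E_7 = 7²·E_1 = 49·2.888×10^-19 J = 1.415×10^-17 J.
Converting, E_7 = 1.415×10^-17 J / (1.60×10^-19 J/eV) = 88.4 eV.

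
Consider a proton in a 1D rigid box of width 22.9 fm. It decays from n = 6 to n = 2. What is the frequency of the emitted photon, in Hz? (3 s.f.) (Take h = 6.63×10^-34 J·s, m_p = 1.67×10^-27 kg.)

E_1 = h²/(8m_pL²) = 6.274×10^-14 J and ΔE = (6² − 2²)E_1 = 2.008×10^-12 J.
f = ΔE/h = 2.008×10^-12/6.63×10^-34 = 3.03×10^21 Hz.

f = 3.03×10^21 Hz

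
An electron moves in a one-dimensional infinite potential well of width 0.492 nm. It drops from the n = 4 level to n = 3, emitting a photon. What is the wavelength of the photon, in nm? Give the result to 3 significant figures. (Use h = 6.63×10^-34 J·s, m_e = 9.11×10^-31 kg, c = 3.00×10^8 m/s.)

λ = 114 nm

E_1 = h²/(8m_eL²) = 2.492×10^-19 J, so ΔE = (4² − 3²)E_1 = 1.744×10^-18 J.
λ = hc/ΔE = (6.63×10^-34·3.00×10^8)/1.744×10^-18 = 1.14×10^-7 m = 114 nm.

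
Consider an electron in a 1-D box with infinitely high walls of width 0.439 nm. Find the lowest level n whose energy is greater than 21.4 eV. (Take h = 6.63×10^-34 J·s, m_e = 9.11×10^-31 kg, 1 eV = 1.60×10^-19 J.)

E_1 = h²/(8m_eL²) = 3.130×10^-19 J = 1.956 eV.
Need n² > 21.4/1.956 = 10.94, i.e. n > 3.308.
The smallest integer satisfying this is n = 4.

n = 4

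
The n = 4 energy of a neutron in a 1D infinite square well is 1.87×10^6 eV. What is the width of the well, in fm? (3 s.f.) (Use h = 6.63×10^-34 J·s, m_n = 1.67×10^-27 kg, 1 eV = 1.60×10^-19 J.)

From E_n = n²h²/(8m_nL²), L = n·h/√(8m_nE_n).
E_4 = 1.87×10^6 eV = 2.992×10^-13 J, so L = 4·6.63×10^-34/√(8·1.67×10^-27·2.992×10^-13) = 4.19×10^-14 m = 41.9 fm.

L = 41.9 fm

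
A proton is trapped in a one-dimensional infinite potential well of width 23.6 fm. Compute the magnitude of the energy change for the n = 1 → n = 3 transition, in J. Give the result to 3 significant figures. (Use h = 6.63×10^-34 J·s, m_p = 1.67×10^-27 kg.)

E_1 = h²/(8m_pL²) = 5.907×10^-14 J.
|ΔE| = |1² − 3²|·E_1 = 8·5.907×10^-14 J = 4.73×10^-13 J.

|ΔE| = 4.73×10^-13 J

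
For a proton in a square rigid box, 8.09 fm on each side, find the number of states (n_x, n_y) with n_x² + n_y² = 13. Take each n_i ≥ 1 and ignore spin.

degeneracy = 2

The level has n_x² + n_y² = 13. The ordered positive-integer solutions are (2, 3), (3, 2).
That gives 2 states.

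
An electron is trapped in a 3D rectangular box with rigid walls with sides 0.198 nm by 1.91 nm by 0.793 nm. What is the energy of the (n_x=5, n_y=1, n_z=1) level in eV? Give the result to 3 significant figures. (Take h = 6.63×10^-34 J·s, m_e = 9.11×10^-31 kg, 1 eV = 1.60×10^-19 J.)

For a 3D rectangular well E = (h²/8m_e)·Σ n_i²/L_i² = (6.63×10^-34)²/(8·9.11×10^-31) · [5²/(0.198 nm)² + 1²/(1.91 nm)² + 1²/(0.793 nm)²].
Evaluating gives E = 3.857×10^-17 J = 241 eV.

E = 241 eV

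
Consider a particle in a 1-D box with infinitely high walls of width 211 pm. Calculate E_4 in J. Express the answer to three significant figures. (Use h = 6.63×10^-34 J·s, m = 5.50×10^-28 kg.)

For an infinite well E_n = n²h²/(8mL²), so E_1 = h²/(8mL²) = (6.63×10^-34)²/(8·5.50×10^-28·(2.11×10^-10 m)²) = 2.244×10^-21 J.
Then E_4 = 4²·E_1 = 16·2.244×10^-21 J = 3.59×10^-20 J.

E_4 = 3.59×10^-20 J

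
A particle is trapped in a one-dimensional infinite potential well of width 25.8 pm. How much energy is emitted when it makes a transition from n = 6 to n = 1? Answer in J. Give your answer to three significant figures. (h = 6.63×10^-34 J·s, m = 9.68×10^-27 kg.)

E_1 = h²/(8mL²) = 8.528×10^-21 J.
|ΔE| = |6² − 1²|·E_1 = 35·8.528×10^-21 J = 2.98×10^-19 J.

|ΔE| = 2.98×10^-19 J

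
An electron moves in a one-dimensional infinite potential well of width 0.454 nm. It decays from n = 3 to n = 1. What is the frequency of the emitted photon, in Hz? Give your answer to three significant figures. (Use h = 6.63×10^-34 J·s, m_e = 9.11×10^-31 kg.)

E_1 = h²/(8m_eL²) = 2.926×10^-19 J and ΔE = (3² − 1²)E_1 = 2.341×10^-18 J.
f = ΔE/h = 2.341×10^-18/6.63×10^-34 = 3.53×10^15 Hz.

f = 3.53×10^15 Hz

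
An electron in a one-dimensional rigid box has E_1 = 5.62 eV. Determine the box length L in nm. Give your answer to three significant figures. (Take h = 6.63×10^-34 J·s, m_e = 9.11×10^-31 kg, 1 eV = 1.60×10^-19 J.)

From E_n = n²h²/(8m_eL²), L = n·h/√(8m_eE_n).
E_1 = 5.62 eV = 8.992×10^-19 J, so L = 1·6.63×10^-34/√(8·9.11×10^-31·8.992×10^-19) = 2.59×10^-10 m = 0.259 nm.

L = 0.259 nm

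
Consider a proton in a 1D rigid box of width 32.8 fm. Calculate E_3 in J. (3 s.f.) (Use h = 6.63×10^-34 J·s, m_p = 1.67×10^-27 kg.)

E_3 = 2.75×10^-13 J

For an infinite well E_n = n²h²/(8m_pL²), so E_1 = h²/(8m_pL²) = (6.63×10^-34)²/(8·1.67×10^-27·(3.28×10^-14 m)²) = 3.058×10^-14 J.
Then E_3 = 3²·E_1 = 9·3.058×10^-14 J = 2.75×10^-13 J.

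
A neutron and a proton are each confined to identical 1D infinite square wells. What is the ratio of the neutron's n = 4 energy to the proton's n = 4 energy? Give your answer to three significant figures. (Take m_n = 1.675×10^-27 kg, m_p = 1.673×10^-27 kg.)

E_n ∝ 1/m at fixed n and L, so the ratio is m_p/m_n = 1.673×10^-27/1.675×10^-27 = 0.999.

0.999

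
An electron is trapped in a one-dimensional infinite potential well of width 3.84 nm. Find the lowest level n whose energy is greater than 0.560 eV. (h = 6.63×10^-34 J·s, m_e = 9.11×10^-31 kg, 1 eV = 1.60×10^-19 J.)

E_1 = h²/(8m_eL²) = 4.090×10^-21 J = 0.02556 eV.
Need n² > 0.560/0.02556 = 21.91, i.e. n > 4.681.
The smallest integer satisfying this is n = 5.

n = 5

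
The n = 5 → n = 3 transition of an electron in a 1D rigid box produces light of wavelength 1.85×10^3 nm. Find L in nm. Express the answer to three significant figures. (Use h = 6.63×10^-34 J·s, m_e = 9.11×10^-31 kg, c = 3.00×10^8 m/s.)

L = 3.00 nm

The photon carries ΔE = hc/λ = 6.63×10^-34·3.00×10^8/1.85×10^-6 m = 1.075×10^-19 J.
Since ΔE = (5² − 3²)E_1, E_1 = 6.719×10^-21 J, and L = h/√(8m_eE_1) = 3.00×10^-9 m = 3.00 nm.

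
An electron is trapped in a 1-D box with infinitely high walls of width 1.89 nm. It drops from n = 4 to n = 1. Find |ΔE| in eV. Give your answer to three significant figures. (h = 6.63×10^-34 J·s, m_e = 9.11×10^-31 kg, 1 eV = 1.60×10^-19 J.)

E_1 = h²/(8m_eL²) = 1.688×10^-20 J.
|ΔE| = |4² − 1²|·E_1 = 15·1.688×10^-20 J = 2.532×10^-19 J = 1.58 eV.

|ΔE| = 1.58 eV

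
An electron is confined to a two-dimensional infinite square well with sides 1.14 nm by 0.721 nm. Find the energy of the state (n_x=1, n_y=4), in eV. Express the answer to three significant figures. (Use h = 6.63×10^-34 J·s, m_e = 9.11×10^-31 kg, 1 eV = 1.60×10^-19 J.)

E = 11.9 eV

For a 2D rectangular well E = (h²/8m_e)·Σ n_i²/L_i² = (6.63×10^-34)²/(8·9.11×10^-31) · [1²/(1.14 nm)² + 4²/(0.721 nm)²].
Evaluating gives E = 1.903×10^-18 J = 11.9 eV.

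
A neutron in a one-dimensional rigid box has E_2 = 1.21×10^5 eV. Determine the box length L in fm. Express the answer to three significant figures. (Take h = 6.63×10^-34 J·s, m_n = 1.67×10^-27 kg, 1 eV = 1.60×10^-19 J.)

From E_n = n²h²/(8m_nL²), L = n·h/√(8m_nE_n).
E_2 = 1.21×10^5 eV = 1.936×10^-14 J, so L = 2·6.63×10^-34/√(8·1.67×10^-27·1.936×10^-14) = 8.24×10^-14 m = 82.4 fm.

L = 82.4 fm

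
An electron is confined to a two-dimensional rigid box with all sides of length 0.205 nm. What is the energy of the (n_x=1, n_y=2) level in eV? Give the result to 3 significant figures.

For a 2D rectangular well E = (h²/8m_e)·Σ n_i²/L_i² = (6.626×10^-34)²/(8·9.109×10^-31) · [1²/(0.205 nm)² + 2²/(0.205 nm)²].
Evaluating gives E = 7.168×10^-18 J = 44.7 eV.

E = 44.7 eV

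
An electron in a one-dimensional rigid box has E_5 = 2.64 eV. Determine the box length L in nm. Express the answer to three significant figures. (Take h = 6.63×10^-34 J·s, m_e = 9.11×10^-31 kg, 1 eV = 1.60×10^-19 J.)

L = 1.89 nm

From E_n = n²h²/(8m_eL²), L = n·h/√(8m_eE_n).
E_5 = 2.64 eV = 4.224×10^-19 J, so L = 5·6.63×10^-34/√(8·9.11×10^-31·4.224×10^-19) = 1.89×10^-9 m = 1.89 nm.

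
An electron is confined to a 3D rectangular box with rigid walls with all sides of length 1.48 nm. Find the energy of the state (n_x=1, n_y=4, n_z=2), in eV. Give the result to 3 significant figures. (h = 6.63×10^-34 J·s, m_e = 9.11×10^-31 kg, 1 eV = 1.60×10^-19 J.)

E = 3.61 eV

For a 3D rectangular well E = (h²/8m_e)·Σ n_i²/L_i² = (6.63×10^-34)²/(8·9.11×10^-31) · [1²/(1.48 nm)² + 4²/(1.48 nm)² + 2²/(1.48 nm)²].
Evaluating gives E = 5.782×10^-19 J = 3.61 eV.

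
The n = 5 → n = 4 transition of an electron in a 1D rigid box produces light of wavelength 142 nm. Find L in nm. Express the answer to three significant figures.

The photon carries ΔE = hc/λ = 6.626×10^-34·2.998×10^8/1.42×10^-7 m = 1.399×10^-18 J.
Since ΔE = (5² − 4²)E_1, E_1 = 1.554×10^-19 J, and L = h/√(8m_eE_1) = 6.23×10^-10 m = 0.623 nm.

L = 0.623 nm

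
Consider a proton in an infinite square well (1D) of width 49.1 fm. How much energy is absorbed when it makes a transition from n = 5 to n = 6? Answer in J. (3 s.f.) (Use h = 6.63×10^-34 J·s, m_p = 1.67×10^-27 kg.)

|ΔE| = 1.50×10^-13 J

E_1 = h²/(8m_pL²) = 1.365×10^-14 J.
|ΔE| = |5² − 6²|·E_1 = 11·1.365×10^-14 J = 1.50×10^-13 J.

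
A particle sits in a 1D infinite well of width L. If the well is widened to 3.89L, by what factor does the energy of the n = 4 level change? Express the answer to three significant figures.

0.0661

E_n ∝ 1/L², so the energy scales by 1/3.89² = 0.0661.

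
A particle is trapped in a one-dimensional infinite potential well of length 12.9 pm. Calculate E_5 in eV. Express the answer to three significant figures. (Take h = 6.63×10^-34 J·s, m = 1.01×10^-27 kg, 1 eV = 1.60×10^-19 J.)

For an infinite well E_n = n²h²/(8mL²), so E_1 = h²/(8mL²) = (6.63×10^-34)²/(8·1.01×10^-27·(1.29×10^-11 m)²) = 3.269×10^-19 J.
Then E_5 = 5²·E_1 = 25·3.269×10^-19 J = 8.173×10^-18 J.
Converting, E_5 = 8.173×10^-18 J / (1.60×10^-19 J/eV) = 51.1 eV.

E_5 = 51.1 eV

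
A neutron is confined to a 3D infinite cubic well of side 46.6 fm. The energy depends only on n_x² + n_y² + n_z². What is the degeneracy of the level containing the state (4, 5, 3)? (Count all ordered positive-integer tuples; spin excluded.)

degeneracy = 6

The level has n_x² + n_y² + n_z² = 50. The ordered positive-integer solutions are (3, 4, 5), (3, 5, 4), (4, 3, 5), (4, 5, 3), (5, 3, 4), (5, 4, 3).
That gives 6 states.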